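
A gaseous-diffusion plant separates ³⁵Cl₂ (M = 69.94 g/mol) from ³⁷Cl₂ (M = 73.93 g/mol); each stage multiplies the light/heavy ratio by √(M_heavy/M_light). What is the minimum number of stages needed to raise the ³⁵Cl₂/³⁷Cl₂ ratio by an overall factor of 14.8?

98

Per stage α = (73.93/69.94)^(1/2) = 1.05705^0.5, giving ln α = 0.02774.
Need α^N ≥ 14.8 ⇒ N ≥ ln(14.8) / ln α = 2.695 / 0.02774 = 97.14.
Rounding up, N = 98 stages.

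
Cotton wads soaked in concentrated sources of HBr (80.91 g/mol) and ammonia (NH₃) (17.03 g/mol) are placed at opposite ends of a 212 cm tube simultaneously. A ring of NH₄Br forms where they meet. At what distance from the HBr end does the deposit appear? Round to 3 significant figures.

Distances travelled in equal time are proportional to diffusion rates, so d_HBr/d_NH₃ = √(M_NH₃/M_HBr) = √(17.03/80.91) = 0.4588.
With d_HBr + d_NH₃ = 212 cm, d_NH₃ = 212/(1 + 0.4588) = 145.3 cm.
d_HBr = 212 − 145.3 = 66.7 cm.

66.7 cm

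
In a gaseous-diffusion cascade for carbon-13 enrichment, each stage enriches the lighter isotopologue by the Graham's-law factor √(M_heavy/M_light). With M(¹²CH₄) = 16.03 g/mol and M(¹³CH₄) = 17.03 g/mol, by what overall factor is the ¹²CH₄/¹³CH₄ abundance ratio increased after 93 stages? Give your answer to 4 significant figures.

16.68

Each stage multiplies the ratio by α = √(17.03/16.03), so after 93 stages the overall factor is α^93 = (17.03/16.03)^(93/2).
= 1.06238^(93/2) = 16.68.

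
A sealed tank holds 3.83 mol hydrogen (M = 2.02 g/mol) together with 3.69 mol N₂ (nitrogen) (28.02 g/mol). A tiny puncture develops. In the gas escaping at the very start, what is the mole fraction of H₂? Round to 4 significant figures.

0.7945

Rate_i ∝ x_i/√M_i (Graham's law weighted by mole fraction), so the effusate composition follows n_i/√M_i.
x_H₂(eff) = (n_H₂/√M_H₂) / (n_H₂/√M_H₂ + n_N₂/√M_N₂)
= (3.83/√2.02) / (3.83/√2.02 + 3.69/√28.02) = 2.695/(2.695 + 0.6971) = 0.7945.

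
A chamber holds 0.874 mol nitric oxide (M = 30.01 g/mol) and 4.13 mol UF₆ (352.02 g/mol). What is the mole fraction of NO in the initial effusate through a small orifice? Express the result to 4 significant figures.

Effusion rate of each component ∝ n_i/√M_i (partial pressure × 1/√M).
x_NO(eff) = (n_NO/√M_NO) / (n_NO/√M_NO + n_UF₆/√M_UF₆)
= (0.874/√30.01) / (0.874/√30.01 + 4.13/√352.02) = 0.1595/(0.1595 + 0.2201) = 0.4202.

0.4202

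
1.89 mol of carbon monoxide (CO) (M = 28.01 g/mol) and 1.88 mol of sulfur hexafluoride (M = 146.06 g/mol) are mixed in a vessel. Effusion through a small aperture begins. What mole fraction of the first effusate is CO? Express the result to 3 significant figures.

0.697

Rate_i ∝ x_i/√M_i (Graham's law weighted by mole fraction), so the effusate composition follows n_i/√M_i.
Mole fraction of CO in the effusate = (n_CO/√M_CO) / (n_CO/√M_CO + n_SF₆/√M_SF₆)
= (1.89/√28.01) / (1.89/√28.01 + 1.88/√146.06) = 0.3571/(0.3571 + 0.1556) = 0.697.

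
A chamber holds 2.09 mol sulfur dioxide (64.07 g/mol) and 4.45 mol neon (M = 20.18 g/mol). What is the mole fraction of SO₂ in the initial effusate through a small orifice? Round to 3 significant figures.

0.209

Each component's effusion rate ∝ (its partial pressure)·(1/√M) ∝ n_i/√M_i.
So x_SO₂ in the escaping gas = (n_SO₂/√M_SO₂) / Σ(n_i/√M_i)
= (2.09/√64.07) / (2.09/√64.07 + 4.45/√20.18) = 0.2611/(0.2611 + 0.9906) = 0.209.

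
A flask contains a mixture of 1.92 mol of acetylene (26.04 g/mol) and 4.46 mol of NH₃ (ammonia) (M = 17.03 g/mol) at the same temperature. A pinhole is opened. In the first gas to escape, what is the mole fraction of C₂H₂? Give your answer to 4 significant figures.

0.2582

The effusion rate of species i is ∝ p_i/√M_i ∝ n_i/√M_i.
So x_C₂H₂ in the escaping gas = (n_C₂H₂/√M_C₂H₂) / Σ(n_i/√M_i)
= (1.92/√26.04) / (1.92/√26.04 + 4.46/√17.03) = 0.3763/(0.3763 + 1.081) = 0.2582.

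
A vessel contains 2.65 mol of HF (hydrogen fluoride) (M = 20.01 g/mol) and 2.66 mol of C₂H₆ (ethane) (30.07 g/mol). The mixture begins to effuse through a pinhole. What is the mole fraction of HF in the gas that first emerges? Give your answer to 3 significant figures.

Rate_i ∝ x_i/√M_i (Graham's law weighted by mole fraction), so the effusate composition follows n_i/√M_i.
x_HF(eff) = (n_HF/√M_HF) / (n_HF/√M_HF + n_C₂H₆/√M_C₂H₆)
= (2.65/√20.01) / (2.65/√20.01 + 2.66/√30.07) = 0.5924/(0.5924 + 0.4851) = 0.550.

0.550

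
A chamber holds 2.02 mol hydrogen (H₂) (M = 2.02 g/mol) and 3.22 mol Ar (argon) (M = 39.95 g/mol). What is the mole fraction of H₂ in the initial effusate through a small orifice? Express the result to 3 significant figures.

Each component's effusion rate ∝ (its partial pressure)·(1/√M) ∝ n_i/√M_i.
Mole fraction of H₂ in the effusate = (n_H₂/√M_H₂) / (n_H₂/√M_H₂ + n_Ar/√M_Ar)
= (2.02/√2.02) / (2.02/√2.02 + 3.22/√39.95) = 1.421/(1.421 + 0.5094) = 0.736.

0.736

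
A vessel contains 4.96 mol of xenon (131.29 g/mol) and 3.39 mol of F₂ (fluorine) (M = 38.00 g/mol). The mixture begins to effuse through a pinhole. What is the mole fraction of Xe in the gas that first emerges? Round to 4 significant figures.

0.4405

Effusion rate of each component ∝ n_i/√M_i (partial pressure × 1/√M).
x_Xe(eff) = (n_Xe/√M_Xe) / (n_Xe/√M_Xe + n_F₂/√M_F₂)
= (4.96/√131.29) / (4.96/√131.29 + 3.39/√38.00) = 0.4329/(0.4329 + 0.5499) = 0.4405.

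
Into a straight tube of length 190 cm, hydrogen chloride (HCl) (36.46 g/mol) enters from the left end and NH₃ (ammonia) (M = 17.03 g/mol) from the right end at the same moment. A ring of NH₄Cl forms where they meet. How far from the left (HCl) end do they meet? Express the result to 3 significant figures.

Graham's law gives d_HCl/d_NH₃ = rate_HCl/rate_NH₃ = √(M_NH₃/M_HCl) = √(17.03/36.46) = 0.6834.
With d_HCl + d_NH₃ = 190 cm, d_NH₃ = 190/(1 + 0.6834) = 112.9 cm.
d_HCl = 190 − 112.9 = 77.1 cm.

77.1 cm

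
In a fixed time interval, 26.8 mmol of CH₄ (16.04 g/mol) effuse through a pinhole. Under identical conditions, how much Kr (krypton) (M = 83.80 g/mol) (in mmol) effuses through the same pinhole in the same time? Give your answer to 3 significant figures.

By Graham's law, rate_Kr/rate_CH₄ = √(M_CH₄/M_Kr) = √(16.04/83.80) = √0.1914 = 0.4375.
So the amount for Kr is 26.8 × 0.4375 = 11.7 mmol.

11.7 mmol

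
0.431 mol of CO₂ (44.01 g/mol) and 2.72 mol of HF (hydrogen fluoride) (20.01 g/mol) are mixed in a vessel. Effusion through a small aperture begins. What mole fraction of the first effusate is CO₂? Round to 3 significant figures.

0.0965

Each component's effusion rate ∝ (its partial pressure)·(1/√M) ∝ n_i/√M_i.
Mole fraction of CO₂ in the effusate = (n_CO₂/√M_CO₂) / (n_CO₂/√M_CO₂ + n_HF/√M_HF)
= (0.431/√44.01) / (0.431/√44.01 + 2.72/√20.01) = 0.06497/(0.06497 + 0.6081) = 0.0965.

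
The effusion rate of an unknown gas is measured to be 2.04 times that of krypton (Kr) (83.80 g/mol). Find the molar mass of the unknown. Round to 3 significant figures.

20.1 g/mol

By Graham's law, rate_X/rate_Kr = √(M_Kr/M_X).
2.04 = √(83.80/M_X)
M_X = 83.80 / 2.04² = 83.80 / 4.162 = 20.1 g/mol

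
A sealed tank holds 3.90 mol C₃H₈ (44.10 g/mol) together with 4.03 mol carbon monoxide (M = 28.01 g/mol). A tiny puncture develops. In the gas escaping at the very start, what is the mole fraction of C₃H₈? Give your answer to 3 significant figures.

0.435

The effusion rate of species i is ∝ p_i/√M_i ∝ n_i/√M_i.
x_C₃H₈(eff) = (n_C₃H₈/√M_C₃H₈) / (n_C₃H₈/√M_C₃H₈ + n_CO/√M_CO)
= (3.90/√44.10) / (3.90/√44.10 + 4.03/√28.01) = 0.5873/(0.5873 + 0.7615) = 0.435.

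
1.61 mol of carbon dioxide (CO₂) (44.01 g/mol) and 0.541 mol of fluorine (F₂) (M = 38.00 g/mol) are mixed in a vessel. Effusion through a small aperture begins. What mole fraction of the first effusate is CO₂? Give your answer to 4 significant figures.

0.7344

Rate_i ∝ x_i/√M_i (Graham's law weighted by mole fraction), so the effusate composition follows n_i/√M_i.
x_CO₂(eff) = (n_CO₂/√M_CO₂) / (n_CO₂/√M_CO₂ + n_F₂/√M_F₂)
= (1.61/√44.01) / (1.61/√44.01 + 0.541/√38.00) = 0.2427/(0.2427 + 0.08776) = 0.7344.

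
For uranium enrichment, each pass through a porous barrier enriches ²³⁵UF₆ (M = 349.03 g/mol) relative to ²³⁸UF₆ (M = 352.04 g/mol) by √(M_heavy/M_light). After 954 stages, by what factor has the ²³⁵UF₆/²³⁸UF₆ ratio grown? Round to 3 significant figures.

60.1

Overall factor = α^954 with α = √(352.04/349.03), i.e. (352.04/349.03)^(954/2).
= 1.00862^477 = 60.1.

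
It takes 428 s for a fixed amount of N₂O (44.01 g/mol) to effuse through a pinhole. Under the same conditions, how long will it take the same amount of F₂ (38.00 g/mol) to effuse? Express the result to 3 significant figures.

398 s

From Graham's law, t_F₂/t_N₂O = √(M_F₂/M_N₂O) = √(38.00/44.01) = √0.8634 = 0.9292.
So the time for F₂ is 428 × 0.9292 = 398 s.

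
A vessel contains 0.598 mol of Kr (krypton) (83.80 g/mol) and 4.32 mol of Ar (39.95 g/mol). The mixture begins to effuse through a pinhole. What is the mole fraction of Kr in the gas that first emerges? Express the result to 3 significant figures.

0.0872

Effusion rate of each component ∝ n_i/√M_i (partial pressure × 1/√M).
x_Kr(eff) = (n_Kr/√M_Kr) / (n_Kr/√M_Kr + n_Ar/√M_Ar)
= (0.598/√83.80) / (0.598/√83.80 + 4.32/√39.95) = 0.06532/(0.06532 + 0.6835) = 0.0872.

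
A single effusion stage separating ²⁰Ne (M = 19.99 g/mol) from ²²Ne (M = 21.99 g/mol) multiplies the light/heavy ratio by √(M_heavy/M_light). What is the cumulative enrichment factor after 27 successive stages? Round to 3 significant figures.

After 27 stages the ratio has grown by (√(21.99/19.99))^27 = (21.99/19.99)^(27/2).
= 1.10005^(27/2) = 3.62.

3.62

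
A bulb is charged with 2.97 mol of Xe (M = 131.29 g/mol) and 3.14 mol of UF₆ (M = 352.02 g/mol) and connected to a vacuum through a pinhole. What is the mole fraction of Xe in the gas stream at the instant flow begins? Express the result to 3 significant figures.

Rate_i ∝ x_i/√M_i (Graham's law weighted by mole fraction), so the effusate composition follows n_i/√M_i.
So x_Xe in the escaping gas = (n_Xe/√M_Xe) / Σ(n_i/√M_i)
= (2.97/√131.29) / (2.97/√131.29 + 3.14/√352.02) = 0.2592/(0.2592 + 0.1674) = 0.608.

0.608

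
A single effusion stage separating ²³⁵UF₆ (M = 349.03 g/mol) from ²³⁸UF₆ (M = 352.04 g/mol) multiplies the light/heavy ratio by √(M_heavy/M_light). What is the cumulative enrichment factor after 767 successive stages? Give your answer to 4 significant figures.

The single-stage factor is √(M_heavy/M_light), so 767 stages give [√(352.04/349.03)]^767 = (352.04/349.03)^(767/2).
= 1.00862^(767/2) = 26.93.

26.93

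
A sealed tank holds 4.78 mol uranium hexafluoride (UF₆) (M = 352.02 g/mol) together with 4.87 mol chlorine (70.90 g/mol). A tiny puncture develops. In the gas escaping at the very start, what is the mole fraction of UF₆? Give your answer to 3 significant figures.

0.306

Each component's effusion rate ∝ (its partial pressure)·(1/√M) ∝ n_i/√M_i.
x_UF₆(eff) = (n_UF₆/√M_UF₆) / (n_UF₆/√M_UF₆ + n_Cl₂/√M_Cl₂)
= (4.78/√352.02) / (4.78/√352.02 + 4.87/√70.90) = 0.2548/(0.2548 + 0.5784) = 0.306.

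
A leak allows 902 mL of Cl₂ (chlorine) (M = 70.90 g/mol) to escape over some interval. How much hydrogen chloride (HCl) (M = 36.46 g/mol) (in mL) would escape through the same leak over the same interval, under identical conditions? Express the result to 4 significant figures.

1258 mL

Graham's law gives rate_HCl/rate_Cl₂ = √(M_Cl₂/M_HCl) = √(70.90/36.46) = √1.945 = 1.394.
So the volume for HCl is 902 × 1.394 = 1258 mL.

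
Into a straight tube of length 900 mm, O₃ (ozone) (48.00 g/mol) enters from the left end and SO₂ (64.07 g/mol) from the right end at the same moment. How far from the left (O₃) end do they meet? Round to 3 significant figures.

Distances travelled in equal time are proportional to diffusion rates, so d_O₃/d_SO₂ = √(M_SO₂/M_O₃) = √(64.07/48.00) = 1.155.
With d_O₃ + d_SO₂ = 900 mm, d_SO₂ = 900/(1 + 1.155) = 417.6 mm.
d_O₃ = 900 − 417.6 = 482 mm.

482 mm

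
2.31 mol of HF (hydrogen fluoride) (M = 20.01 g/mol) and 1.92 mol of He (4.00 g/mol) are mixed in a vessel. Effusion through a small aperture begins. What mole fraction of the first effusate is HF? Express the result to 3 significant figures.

0.350

The effusion rate of species i is ∝ p_i/√M_i ∝ n_i/√M_i.
So x_HF in the escaping gas = (n_HF/√M_HF) / Σ(n_i/√M_i)
= (2.31/√20.01) / (2.31/√20.01 + 1.92/√4.00) = 0.5164/(0.5164 + 0.9600) = 0.350.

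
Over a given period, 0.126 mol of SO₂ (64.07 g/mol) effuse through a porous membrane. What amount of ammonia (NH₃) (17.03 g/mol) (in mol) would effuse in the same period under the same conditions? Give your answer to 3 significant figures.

Using Graham's law: rate_NH₃/rate_SO₂ = √(M_SO₂/M_NH₃) = √(64.07/17.03) = √3.762 = 1.940.
So the amount for NH₃ is 0.126 × 1.940 = 0.244 mol.

0.244 mol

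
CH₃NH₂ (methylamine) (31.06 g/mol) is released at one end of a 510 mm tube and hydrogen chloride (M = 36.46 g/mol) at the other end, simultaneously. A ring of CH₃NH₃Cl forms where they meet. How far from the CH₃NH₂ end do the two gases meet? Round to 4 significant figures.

265.2 mm

Graham's law gives d_CH₃NH₂/d_HCl = rate_CH₃NH₂/rate_HCl = √(M_HCl/M_CH₃NH₂) = √(36.46/31.06) = 1.083.
With d_CH₃NH₂ + d_HCl = 510 mm, d_HCl = 510/(1 + 1.083) = 244.8 mm.
d_CH₃NH₂ = 510 − 244.8 = 265.2 mm.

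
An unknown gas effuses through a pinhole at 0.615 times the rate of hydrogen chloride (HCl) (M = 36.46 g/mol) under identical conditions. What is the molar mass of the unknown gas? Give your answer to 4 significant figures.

96.40 g/mol

From Graham's law, rate_X/rate_HCl = √(M_HCl/M_X).
0.615 = √(36.46/M_X)
M_X = 36.46 / 0.615² = 36.46 / 0.3782 = 96.40 g/mol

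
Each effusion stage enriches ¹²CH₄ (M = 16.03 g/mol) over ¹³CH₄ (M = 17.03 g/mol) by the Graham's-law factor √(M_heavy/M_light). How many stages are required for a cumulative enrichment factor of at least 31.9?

115

With α = √(17.03/16.03) per stage, ln α = ½ ln(1.06238) = 0.03026.
Need α^N ≥ 31.9 ⇒ N ≥ ln(31.9) / ln α = 3.463 / 0.03026 = 114.44.
So at least 115 stages are needed.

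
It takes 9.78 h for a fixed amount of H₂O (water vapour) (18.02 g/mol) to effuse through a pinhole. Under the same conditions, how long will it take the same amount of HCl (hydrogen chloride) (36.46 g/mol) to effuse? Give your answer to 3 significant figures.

13.9 h

From Graham's law, t_HCl/t_H₂O = √(M_HCl/M_H₂O) = √(36.46/18.02) = √2.023 = 1.422.
So the time for HCl is 9.78 × 1.422 = 13.9 h.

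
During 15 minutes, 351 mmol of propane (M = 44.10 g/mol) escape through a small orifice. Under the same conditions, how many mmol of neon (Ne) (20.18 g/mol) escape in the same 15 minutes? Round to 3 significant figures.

519 mmol

Using Graham's law: rate_Ne/rate_C₃H₈ = √(M_C₃H₈/M_Ne) = √(44.10/20.18) = √2.185 = 1.478.
So the amount for Ne is 351 × 1.478 = 519 mmol.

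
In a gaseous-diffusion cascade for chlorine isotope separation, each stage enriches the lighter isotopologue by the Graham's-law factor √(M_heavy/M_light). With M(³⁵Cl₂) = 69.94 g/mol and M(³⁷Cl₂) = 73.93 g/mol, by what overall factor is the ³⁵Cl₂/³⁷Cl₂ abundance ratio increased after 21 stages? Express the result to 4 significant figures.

The single-stage factor is √(M_heavy/M_light), so 21 stages give [√(73.93/69.94)]^21 = (73.93/69.94)^(21/2).
= 1.05705^(21/2) = 1.791.

1.791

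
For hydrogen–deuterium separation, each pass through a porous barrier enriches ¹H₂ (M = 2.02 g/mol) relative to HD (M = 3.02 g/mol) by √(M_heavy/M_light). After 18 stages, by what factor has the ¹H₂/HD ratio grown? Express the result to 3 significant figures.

Overall factor = α^18 with α = √(3.02/2.02), i.e. (3.02/2.02)^(18/2).
= 1.49505^9 = 37.3.

37.3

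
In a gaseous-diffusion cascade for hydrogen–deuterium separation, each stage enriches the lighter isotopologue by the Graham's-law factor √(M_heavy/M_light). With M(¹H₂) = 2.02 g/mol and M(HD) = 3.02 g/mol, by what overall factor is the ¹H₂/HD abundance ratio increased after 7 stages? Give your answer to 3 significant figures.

Overall factor = α^7 with α = √(3.02/2.02), i.e. (3.02/2.02)^(7/2).
= 1.49505^(7/2) = 4.09.

4.09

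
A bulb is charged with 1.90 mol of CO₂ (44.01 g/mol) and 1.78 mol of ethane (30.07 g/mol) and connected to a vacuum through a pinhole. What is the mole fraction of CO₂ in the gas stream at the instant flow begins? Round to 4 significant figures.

0.4687

The effusion rate of species i is ∝ p_i/√M_i ∝ n_i/√M_i.
Mole fraction of CO₂ in the effusate = (n_CO₂/√M_CO₂) / (n_CO₂/√M_CO₂ + n_C₂H₆/√M_C₂H₆)
= (1.90/√44.01) / (1.90/√44.01 + 1.78/√30.07) = 0.2864/(0.2864 + 0.3246) = 0.4687.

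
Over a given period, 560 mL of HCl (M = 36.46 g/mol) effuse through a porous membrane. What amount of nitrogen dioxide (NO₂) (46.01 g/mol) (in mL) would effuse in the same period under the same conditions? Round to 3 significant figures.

Using Graham's law: rate_NO₂/rate_HCl = √(M_HCl/M_NO₂) = √(36.46/46.01) = √0.7924 = 0.8902.
So the volume for NO₂ is 560 × 0.8902 = 499 mL.

499 mL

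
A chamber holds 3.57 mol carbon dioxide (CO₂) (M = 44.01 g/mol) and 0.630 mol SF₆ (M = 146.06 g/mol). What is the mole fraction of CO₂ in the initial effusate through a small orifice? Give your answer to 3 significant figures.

Rate_i ∝ x_i/√M_i (Graham's law weighted by mole fraction), so the effusate composition follows n_i/√M_i.
Mole fraction of CO₂ in the effusate = (n_CO₂/√M_CO₂) / (n_CO₂/√M_CO₂ + n_SF₆/√M_SF₆)
= (3.57/√44.01) / (3.57/√44.01 + 0.630/√146.06) = 0.5381/(0.5381 + 0.05213) = 0.912.

0.912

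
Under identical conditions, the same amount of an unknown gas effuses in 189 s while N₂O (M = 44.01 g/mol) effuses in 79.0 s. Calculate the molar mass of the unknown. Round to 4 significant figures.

251.9 g/mol

Graham's law gives t_X/t_N₂O = √(M_X/M_N₂O).
189/79.0 = 2.392 = √(M_X/44.01)
M_X = 44.01 × 2.392² = 44.01 × 5.724 = 251.9 g/mol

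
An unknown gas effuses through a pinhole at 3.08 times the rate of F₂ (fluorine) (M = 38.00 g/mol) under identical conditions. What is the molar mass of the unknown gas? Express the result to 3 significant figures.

Since effusion rate ∝ 1/√M, rate_X/rate_F₂ = √(M_F₂/M_X).
3.08 = √(38.00/M_X)
M_X = 38.00 / 3.08² = 38.00 / 9.486 = 4.01 g/mol

4.01 g/mol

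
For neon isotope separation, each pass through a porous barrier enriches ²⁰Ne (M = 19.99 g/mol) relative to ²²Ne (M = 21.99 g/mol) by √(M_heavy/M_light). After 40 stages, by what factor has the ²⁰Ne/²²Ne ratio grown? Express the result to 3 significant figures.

Each stage multiplies the ratio by α = √(21.99/19.99), so after 40 stages the overall factor is α^40 = (21.99/19.99)^(40/2).
= 1.10005^20 = 6.73.

6.73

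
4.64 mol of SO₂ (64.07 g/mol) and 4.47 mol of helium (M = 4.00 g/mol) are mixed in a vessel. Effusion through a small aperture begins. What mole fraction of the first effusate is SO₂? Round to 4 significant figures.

0.2059

Rate_i ∝ x_i/√M_i (Graham's law weighted by mole fraction), so the effusate composition follows n_i/√M_i.
x_SO₂(eff) = (n_SO₂/√M_SO₂) / (n_SO₂/√M_SO₂ + n_He/√M_He)
= (4.64/√64.07) / (4.64/√64.07 + 4.47/√4.00) = 0.5797/(0.5797 + 2.235) = 0.2059.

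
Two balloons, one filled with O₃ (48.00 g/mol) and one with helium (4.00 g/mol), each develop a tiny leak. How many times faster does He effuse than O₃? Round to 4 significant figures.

3.464

By Graham's law, rate_He/rate_O₃ = √(M_O₃/M_He) = √(48.00/4.00) = √12.00 = 3.464.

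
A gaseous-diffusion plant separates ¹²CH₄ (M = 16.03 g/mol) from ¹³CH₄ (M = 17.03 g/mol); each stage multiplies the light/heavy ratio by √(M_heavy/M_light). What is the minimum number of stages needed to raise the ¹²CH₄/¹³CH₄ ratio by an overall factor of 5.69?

Single-stage factor α = √(17.03/16.03), so ln α = ½ ln(1.06238) = 0.03026.
Need α^N ≥ 5.69 ⇒ N ≥ ln(5.69) / ln α = 1.739 / 0.03026 = 57.46.
Minimum whole number of stages: N = 58.

58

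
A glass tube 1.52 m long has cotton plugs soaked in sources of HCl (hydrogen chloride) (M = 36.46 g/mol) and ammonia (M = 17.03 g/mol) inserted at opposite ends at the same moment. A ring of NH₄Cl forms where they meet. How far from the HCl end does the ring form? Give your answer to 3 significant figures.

0.617 m

The fronts meet when d_HCl + d_NH₃ = L with d_HCl/d_NH₃ = √(M_NH₃/M_HCl) (Graham's law). Here √(M_NH₃/M_HCl) = √(17.03/36.46) = 0.6834.
With d_HCl + d_NH₃ = 1.52 m, d_NH₃ = 1.52/(1 + 0.6834) = 0.9029 m.
d_HCl = 1.52 − 0.9029 = 0.617 m.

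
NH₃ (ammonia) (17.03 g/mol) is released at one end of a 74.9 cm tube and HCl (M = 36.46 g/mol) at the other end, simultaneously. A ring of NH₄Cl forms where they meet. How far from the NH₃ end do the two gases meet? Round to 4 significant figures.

44.49 cm

Graham's law gives d_NH₃/d_HCl = rate_NH₃/rate_HCl = √(M_HCl/M_NH₃) = √(36.46/17.03) = 1.463.
With d_NH₃ + d_HCl = 74.9 cm, d_HCl = 74.9/(1 + 1.463) = 30.41 cm.
d_NH₃ = 74.9 − 30.41 = 44.49 cm.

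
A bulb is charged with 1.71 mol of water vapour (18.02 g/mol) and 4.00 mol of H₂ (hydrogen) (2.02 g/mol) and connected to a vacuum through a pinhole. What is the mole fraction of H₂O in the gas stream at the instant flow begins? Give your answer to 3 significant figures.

0.125

Rate_i ∝ x_i/√M_i (Graham's law weighted by mole fraction), so the effusate composition follows n_i/√M_i.
Mole fraction of H₂O in the effusate = (n_H₂O/√M_H₂O) / (n_H₂O/√M_H₂O + n_H₂/√M_H₂)
= (1.71/√18.02) / (1.71/√18.02 + 4.00/√2.02) = 0.4028/(0.4028 + 2.814) = 0.125.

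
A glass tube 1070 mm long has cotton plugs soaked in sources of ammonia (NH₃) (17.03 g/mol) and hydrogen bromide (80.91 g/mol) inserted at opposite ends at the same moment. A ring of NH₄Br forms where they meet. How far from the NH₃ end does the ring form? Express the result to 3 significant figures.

Graham's law gives d_NH₃/d_HBr = rate_NH₃/rate_HBr = √(M_HBr/M_NH₃) = √(80.91/17.03) = 2.180.
With d_NH₃ + d_HBr = 1070 mm, d_HBr = 1070/(1 + 2.180) = 336.5 mm.
d_NH₃ = 1070 − 336.5 = 733 mm.

733 mm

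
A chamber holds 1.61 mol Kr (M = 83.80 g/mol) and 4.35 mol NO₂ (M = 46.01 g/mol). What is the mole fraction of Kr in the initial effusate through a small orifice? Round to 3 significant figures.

Effusion rate of each component ∝ n_i/√M_i (partial pressure × 1/√M).
Mole fraction of Kr in the effusate = (n_Kr/√M_Kr) / (n_Kr/√M_Kr + n_NO₂/√M_NO₂)
= (1.61/√83.80) / (1.61/√83.80 + 4.35/√46.01) = 0.1759/(0.1759 + 0.6413) = 0.215.

0.215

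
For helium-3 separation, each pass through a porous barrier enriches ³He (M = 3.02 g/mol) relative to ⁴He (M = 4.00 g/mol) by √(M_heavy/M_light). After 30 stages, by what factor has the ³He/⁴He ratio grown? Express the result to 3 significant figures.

67.7

After 30 stages the ratio has grown by (√(4.00/3.02))^30 = (4.00/3.02)^(30/2).
= 1.32450^15 = 67.7.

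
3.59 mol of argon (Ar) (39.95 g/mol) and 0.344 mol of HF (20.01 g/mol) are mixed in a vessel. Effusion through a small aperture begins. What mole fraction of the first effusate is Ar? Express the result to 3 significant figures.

0.881

Effusion rate of each component ∝ n_i/√M_i (partial pressure × 1/√M).
x_Ar(eff) = (n_Ar/√M_Ar) / (n_Ar/√M_Ar + n_HF/√M_HF)
= (3.59/√39.95) / (3.59/√39.95 + 0.344/√20.01) = 0.5680/(0.5680 + 0.07690) = 0.881.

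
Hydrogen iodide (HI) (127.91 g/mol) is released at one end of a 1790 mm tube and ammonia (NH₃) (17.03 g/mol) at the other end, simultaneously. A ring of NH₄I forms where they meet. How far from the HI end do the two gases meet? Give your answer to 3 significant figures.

The fronts meet when d_HI + d_NH₃ = L with d_HI/d_NH₃ = √(M_NH₃/M_HI) (Graham's law). Here √(M_NH₃/M_HI) = √(17.03/127.91) = 0.3649.
With d_HI + d_NH₃ = 1790 mm, d_NH₃ = 1790/(1 + 0.3649) = 1311 mm.
d_HI = 1790 − 1311 = 479 mm.

479 mm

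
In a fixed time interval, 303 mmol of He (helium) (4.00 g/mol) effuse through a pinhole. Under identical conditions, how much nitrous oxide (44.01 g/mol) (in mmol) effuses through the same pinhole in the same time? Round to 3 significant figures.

91.3 mmol

Using Graham's law: rate_N₂O/rate_He = √(M_He/M_N₂O) = √(4.00/44.01) = √0.09089 = 0.3015.
So the amount for N₂O is 303 × 0.3015 = 91.3 mmol.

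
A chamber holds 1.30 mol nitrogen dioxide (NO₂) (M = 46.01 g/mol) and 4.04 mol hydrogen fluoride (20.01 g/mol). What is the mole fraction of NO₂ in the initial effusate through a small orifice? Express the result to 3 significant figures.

0.175

Effusion rate of each component ∝ n_i/√M_i (partial pressure × 1/√M).
Mole fraction of NO₂ in the effusate = (n_NO₂/√M_NO₂) / (n_NO₂/√M_NO₂ + n_HF/√M_HF)
= (1.30/√46.01) / (1.30/√46.01 + 4.04/√20.01) = 0.1917/(0.1917 + 0.9031) = 0.175.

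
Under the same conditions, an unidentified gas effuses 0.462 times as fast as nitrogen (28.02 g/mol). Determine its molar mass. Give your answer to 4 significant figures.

By Graham's law, rate_X/rate_N₂ = √(M_N₂/M_X).
0.462 = √(28.02/M_X)
M_X = 28.02 / 0.462² = 28.02 / 0.2134 = 131.3 g/mol

131.3 g/mol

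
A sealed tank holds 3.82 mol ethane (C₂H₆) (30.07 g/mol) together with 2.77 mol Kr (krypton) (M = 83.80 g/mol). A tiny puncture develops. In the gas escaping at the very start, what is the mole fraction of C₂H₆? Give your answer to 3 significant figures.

0.697

Rate_i ∝ x_i/√M_i (Graham's law weighted by mole fraction), so the effusate composition follows n_i/√M_i.
x_C₂H₆(eff) = (n_C₂H₆/√M_C₂H₆) / (n_C₂H₆/√M_C₂H₆ + n_Kr/√M_Kr)
= (3.82/√30.07) / (3.82/√30.07 + 2.77/√83.80) = 0.6966/(0.6966 + 0.3026) = 0.697.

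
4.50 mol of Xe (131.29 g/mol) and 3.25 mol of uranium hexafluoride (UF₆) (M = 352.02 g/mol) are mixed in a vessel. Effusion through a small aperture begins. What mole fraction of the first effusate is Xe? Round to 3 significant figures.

0.694

Effusion rate of each component ∝ n_i/√M_i (partial pressure × 1/√M).
x_Xe(eff) = (n_Xe/√M_Xe) / (n_Xe/√M_Xe + n_UF₆/√M_UF₆)
= (4.50/√131.29) / (4.50/√131.29 + 3.25/√352.02) = 0.3927/(0.3927 + 0.1732) = 0.694.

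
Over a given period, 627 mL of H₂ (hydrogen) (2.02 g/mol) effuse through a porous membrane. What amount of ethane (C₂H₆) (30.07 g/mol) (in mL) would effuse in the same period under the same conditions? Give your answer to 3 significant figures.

Graham's law gives rate_C₂H₆/rate_H₂ = √(M_H₂/M_C₂H₆) = √(2.02/30.07) = √0.06718 = 0.2592.
So the volume for C₂H₆ is 627 × 0.2592 = 163 mL.

163 mL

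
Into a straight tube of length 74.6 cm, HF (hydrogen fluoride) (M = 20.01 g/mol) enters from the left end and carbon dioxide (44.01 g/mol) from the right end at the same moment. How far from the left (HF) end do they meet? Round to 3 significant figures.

44.6 cm

Graham's law gives d_HF/d_CO₂ = rate_HF/rate_CO₂ = √(M_CO₂/M_HF) = √(44.01/20.01) = 1.483.
With d_HF + d_CO₂ = 74.6 cm, d_CO₂ = 74.6/(1 + 1.483) = 30.04 cm.
d_HF = 74.6 − 30.04 = 44.6 cm.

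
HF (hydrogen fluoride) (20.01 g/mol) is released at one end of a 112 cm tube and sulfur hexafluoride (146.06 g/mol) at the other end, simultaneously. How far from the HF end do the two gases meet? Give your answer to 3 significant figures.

In equal time, each gas travels a distance ∝ its rate ∝ 1/√M, so d_HF/d_SF₆ = √(M_SF₆/M_HF) = √(146.06/20.01) = 2.702.
With d_HF + d_SF₆ = 112 cm, d_SF₆ = 112/(1 + 2.702) = 30.26 cm.
d_HF = 112 − 30.26 = 81.7 cm.

81.7 cm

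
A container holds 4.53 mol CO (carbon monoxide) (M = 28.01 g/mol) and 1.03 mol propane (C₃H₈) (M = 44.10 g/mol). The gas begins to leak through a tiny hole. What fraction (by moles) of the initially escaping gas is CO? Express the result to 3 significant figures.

0.847

Rate_i ∝ x_i/√M_i (Graham's law weighted by mole fraction), so the effusate composition follows n_i/√M_i.
x_CO(eff) = (n_CO/√M_CO) / (n_CO/√M_CO + n_C₃H₈/√M_C₃H₈)
= (4.53/√28.01) / (4.53/√28.01 + 1.03/√44.10) = 0.8559/(0.8559 + 0.1551) = 0.847.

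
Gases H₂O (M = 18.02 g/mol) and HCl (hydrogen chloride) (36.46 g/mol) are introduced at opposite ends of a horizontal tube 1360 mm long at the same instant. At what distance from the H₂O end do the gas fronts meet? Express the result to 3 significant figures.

In equal time, each gas travels a distance ∝ its rate ∝ 1/√M, so d_H₂O/d_HCl = √(M_HCl/M_H₂O) = √(36.46/18.02) = 1.422.
With d_H₂O + d_HCl = 1360 mm, d_HCl = 1360/(1 + 1.422) = 561.4 mm.
d_H₂O = 1360 − 561.4 = 799 mm.

799 mm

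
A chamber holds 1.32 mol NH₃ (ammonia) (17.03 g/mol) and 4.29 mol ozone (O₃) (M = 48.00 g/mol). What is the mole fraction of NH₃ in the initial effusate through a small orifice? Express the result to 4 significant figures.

The effusion rate of species i is ∝ p_i/√M_i ∝ n_i/√M_i.
x_NH₃(eff) = (n_NH₃/√M_NH₃) / (n_NH₃/√M_NH₃ + n_O₃/√M_O₃)
= (1.32/√17.03) / (1.32/√17.03 + 4.29/√48.00) = 0.3199/(0.3199 + 0.6192) = 0.3406.

0.3406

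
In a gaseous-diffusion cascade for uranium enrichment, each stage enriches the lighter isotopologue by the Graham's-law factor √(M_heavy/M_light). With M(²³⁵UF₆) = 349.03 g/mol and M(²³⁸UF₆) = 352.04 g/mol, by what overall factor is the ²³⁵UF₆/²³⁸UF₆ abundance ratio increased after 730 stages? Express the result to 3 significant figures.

After 730 stages the ratio has grown by (√(352.04/349.03))^730 = (352.04/349.03)^(730/2).
= 1.00862^365 = 23.0.

23.0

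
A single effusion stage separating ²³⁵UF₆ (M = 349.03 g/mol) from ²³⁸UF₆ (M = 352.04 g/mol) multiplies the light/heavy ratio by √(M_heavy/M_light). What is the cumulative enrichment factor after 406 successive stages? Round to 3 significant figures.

After 406 stages the ratio has grown by (√(352.04/349.03))^406 = (352.04/349.03)^(406/2).
= 1.00862^203 = 5.72.

5.72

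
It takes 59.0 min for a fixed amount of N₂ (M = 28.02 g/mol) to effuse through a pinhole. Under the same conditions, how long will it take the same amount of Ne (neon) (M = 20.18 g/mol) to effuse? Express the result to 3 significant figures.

Graham's law gives t_Ne/t_N₂ = √(M_Ne/M_N₂) = √(20.18/28.02) = √0.7202 = 0.8486.
So the time for Ne is 59.0 × 0.8486 = 50.1 min.

50.1 min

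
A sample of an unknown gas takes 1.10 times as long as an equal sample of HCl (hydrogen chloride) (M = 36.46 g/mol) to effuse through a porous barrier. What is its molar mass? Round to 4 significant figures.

44.12 g/mol

Since effusion rate ∝ 1/√M, t_X/t_HCl = √(M_X/M_HCl).
1.10 = √(M_X/36.46)
M_X = 36.46 × 1.10² = 36.46 × 1.210 = 44.12 g/mol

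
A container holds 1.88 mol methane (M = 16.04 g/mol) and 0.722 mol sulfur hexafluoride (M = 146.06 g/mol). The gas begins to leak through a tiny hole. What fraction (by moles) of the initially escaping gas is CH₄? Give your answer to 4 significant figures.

0.8871

Effusion rate of each component ∝ n_i/√M_i (partial pressure × 1/√M).
So x_CH₄ in the escaping gas = (n_CH₄/√M_CH₄) / Σ(n_i/√M_i)
= (1.88/√16.04) / (1.88/√16.04 + 0.722/√146.06) = 0.4694/(0.4694 + 0.05974) = 0.8871.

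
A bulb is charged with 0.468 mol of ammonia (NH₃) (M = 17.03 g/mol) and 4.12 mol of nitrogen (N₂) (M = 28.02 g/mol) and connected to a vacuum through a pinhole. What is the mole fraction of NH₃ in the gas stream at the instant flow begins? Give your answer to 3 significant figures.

0.127

Effusion rate of each component ∝ n_i/√M_i (partial pressure × 1/√M).
So x_NH₃ in the escaping gas = (n_NH₃/√M_NH₃) / Σ(n_i/√M_i)
= (0.468/√17.03) / (0.468/√17.03 + 4.12/√28.02) = 0.1134/(0.1134 + 0.7783) = 0.127.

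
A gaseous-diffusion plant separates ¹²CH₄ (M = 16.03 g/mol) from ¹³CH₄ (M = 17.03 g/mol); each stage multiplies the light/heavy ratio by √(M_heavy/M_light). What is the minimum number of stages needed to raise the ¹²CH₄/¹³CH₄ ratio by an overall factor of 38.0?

Per stage α = (17.03/16.03)^(1/2) = 1.06238^0.5, giving ln α = 0.03026.
Need α^N ≥ 38.0 ⇒ N ≥ ln(38.0) / ln α = 3.638 / 0.03026 = 120.22.
Rounding up, N = 121 stages.

121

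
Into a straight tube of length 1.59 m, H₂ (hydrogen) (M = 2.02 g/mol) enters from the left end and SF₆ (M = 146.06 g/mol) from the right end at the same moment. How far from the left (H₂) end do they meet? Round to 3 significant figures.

1.42 m

The fronts meet when d_H₂ + d_SF₆ = L with d_H₂/d_SF₆ = √(M_SF₆/M_H₂) (Graham's law). Here √(M_SF₆/M_H₂) = √(146.06/2.02) = 8.503.
With d_H₂ + d_SF₆ = 1.59 m, d_SF₆ = 1.59/(1 + 8.503) = 0.1673 m.
d_H₂ = 1.59 − 0.1673 = 1.42 m.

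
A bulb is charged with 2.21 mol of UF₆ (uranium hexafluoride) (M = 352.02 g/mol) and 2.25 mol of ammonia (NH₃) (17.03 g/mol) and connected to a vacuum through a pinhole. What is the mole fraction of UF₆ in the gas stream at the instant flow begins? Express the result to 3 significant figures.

0.178

Each component's effusion rate ∝ (its partial pressure)·(1/√M) ∝ n_i/√M_i.
x_UF₆(eff) = (n_UF₆/√M_UF₆) / (n_UF₆/√M_UF₆ + n_NH₃/√M_NH₃)
= (2.21/√352.02) / (2.21/√352.02 + 2.25/√17.03) = 0.1178/(0.1178 + 0.5452) = 0.178.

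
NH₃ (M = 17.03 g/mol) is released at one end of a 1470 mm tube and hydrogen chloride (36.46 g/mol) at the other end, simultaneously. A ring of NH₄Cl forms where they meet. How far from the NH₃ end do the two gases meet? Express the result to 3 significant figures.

Graham's law gives d_NH₃/d_HCl = rate_NH₃/rate_HCl = √(M_HCl/M_NH₃) = √(36.46/17.03) = 1.463.
With d_NH₃ + d_HCl = 1470 mm, d_HCl = 1470/(1 + 1.463) = 596.8 mm.
d_NH₃ = 1470 − 596.8 = 873 mm.

873 mm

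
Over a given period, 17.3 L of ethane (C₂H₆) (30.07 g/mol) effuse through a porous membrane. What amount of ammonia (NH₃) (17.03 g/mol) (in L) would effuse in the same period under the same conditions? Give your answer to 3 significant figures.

23.0 L

Graham's law gives rate_NH₃/rate_C₂H₆ = √(M_C₂H₆/M_NH₃) = √(30.07/17.03) = √1.766 = 1.329.
So the volume for NH₃ is 17.3 × 1.329 = 23.0 L.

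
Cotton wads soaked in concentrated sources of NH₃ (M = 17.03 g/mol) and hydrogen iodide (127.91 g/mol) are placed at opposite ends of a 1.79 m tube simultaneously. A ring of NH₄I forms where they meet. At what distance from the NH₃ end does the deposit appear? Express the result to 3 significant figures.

1.31 m

Graham's law gives d_NH₃/d_HI = rate_NH₃/rate_HI = √(M_HI/M_NH₃) = √(127.91/17.03) = 2.741.
With d_NH₃ + d_HI = 1.79 m, d_HI = 1.79/(1 + 2.741) = 0.4785 m.
d_NH₃ = 1.79 − 0.4785 = 1.31 m.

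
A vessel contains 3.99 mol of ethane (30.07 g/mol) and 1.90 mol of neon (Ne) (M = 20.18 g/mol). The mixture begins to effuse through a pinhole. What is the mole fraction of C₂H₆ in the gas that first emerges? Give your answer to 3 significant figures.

0.632

Rate_i ∝ x_i/√M_i (Graham's law weighted by mole fraction), so the effusate composition follows n_i/√M_i.
Mole fraction of C₂H₆ in the effusate = (n_C₂H₆/√M_C₂H₆) / (n_C₂H₆/√M_C₂H₆ + n_Ne/√M_Ne)
= (3.99/√30.07) / (3.99/√30.07 + 1.90/√20.18) = 0.7276/(0.7276 + 0.4230) = 0.632.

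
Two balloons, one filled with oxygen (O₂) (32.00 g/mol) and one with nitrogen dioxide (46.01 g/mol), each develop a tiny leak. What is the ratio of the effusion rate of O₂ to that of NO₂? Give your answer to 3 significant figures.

1.20

Using Graham's law: rate_O₂/rate_NO₂ = √(M_NO₂/M_O₂) = √(46.01/32.00) = √1.438 = 1.20.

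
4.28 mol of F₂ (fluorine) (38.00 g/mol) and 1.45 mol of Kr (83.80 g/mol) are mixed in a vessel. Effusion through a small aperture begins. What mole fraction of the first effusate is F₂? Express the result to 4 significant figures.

Each component's effusion rate ∝ (its partial pressure)·(1/√M) ∝ n_i/√M_i.
So x_F₂ in the escaping gas = (n_F₂/√M_F₂) / Σ(n_i/√M_i)
= (4.28/√38.00) / (4.28/√38.00 + 1.45/√83.80) = 0.6943/(0.6943 + 0.1584) = 0.8142.

0.8142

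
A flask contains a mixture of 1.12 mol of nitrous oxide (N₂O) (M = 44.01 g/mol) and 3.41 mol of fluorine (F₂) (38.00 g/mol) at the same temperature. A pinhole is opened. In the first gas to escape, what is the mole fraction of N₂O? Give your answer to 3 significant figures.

The effusion rate of species i is ∝ p_i/√M_i ∝ n_i/√M_i.
x_N₂O(eff) = (n_N₂O/√M_N₂O) / (n_N₂O/√M_N₂O + n_F₂/√M_F₂)
= (1.12/√44.01) / (1.12/√44.01 + 3.41/√38.00) = 0.1688/(0.1688 + 0.5532) = 0.234.

0.234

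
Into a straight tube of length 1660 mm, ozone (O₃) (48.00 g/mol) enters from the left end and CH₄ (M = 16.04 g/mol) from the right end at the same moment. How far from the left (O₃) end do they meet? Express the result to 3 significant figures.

608 mm

In equal time, each gas travels a distance ∝ its rate ∝ 1/√M, so d_O₃/d_CH₄ = √(M_CH₄/M_O₃) = √(16.04/48.00) = 0.5781.
With d_O₃ + d_CH₄ = 1660 mm, d_CH₄ = 1660/(1 + 0.5781) = 1052 mm.
d_O₃ = 1660 − 1052 = 608 mm.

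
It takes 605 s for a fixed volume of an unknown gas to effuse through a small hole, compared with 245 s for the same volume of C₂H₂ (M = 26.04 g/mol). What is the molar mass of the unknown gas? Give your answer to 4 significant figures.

158.8 g/mol

From Graham's law, t_X/t_C₂H₂ = √(M_X/M_C₂H₂).
605/245 = 2.469 = √(M_X/26.04)
M_X = 26.04 × 2.469² = 26.04 × 6.098 = 158.8 g/mol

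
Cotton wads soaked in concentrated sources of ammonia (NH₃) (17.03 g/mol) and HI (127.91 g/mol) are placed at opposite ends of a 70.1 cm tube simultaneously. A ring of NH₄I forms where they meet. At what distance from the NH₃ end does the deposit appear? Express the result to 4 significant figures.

Graham's law gives d_NH₃/d_HI = rate_NH₃/rate_HI = √(M_HI/M_NH₃) = √(127.91/17.03) = 2.741.
With d_NH₃ + d_HI = 70.1 cm, d_HI = 70.1/(1 + 2.741) = 18.74 cm.
d_NH₃ = 70.1 − 18.74 = 51.36 cm.

51.36 cm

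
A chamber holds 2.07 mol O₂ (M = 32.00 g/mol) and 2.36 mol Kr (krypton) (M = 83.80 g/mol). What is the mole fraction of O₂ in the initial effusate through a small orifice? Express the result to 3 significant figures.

Each component's effusion rate ∝ (its partial pressure)·(1/√M) ∝ n_i/√M_i.
x_O₂(eff) = (n_O₂/√M_O₂) / (n_O₂/√M_O₂ + n_Kr/√M_Kr)
= (2.07/√32.00) / (2.07/√32.00 + 2.36/√83.80) = 0.3659/(0.3659 + 0.2578) = 0.587.

0.587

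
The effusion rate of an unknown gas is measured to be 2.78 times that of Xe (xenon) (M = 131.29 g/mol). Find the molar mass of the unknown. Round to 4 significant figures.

From Graham's law, rate_X/rate_Xe = √(M_Xe/M_X).
2.78 = √(131.29/M_X)
M_X = 131.29 / 2.78² = 131.29 / 7.728 = 16.99 g/mol

16.99 g/mol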